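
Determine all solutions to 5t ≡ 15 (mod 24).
3

Since gcd(5, 24) = 1 divides 15, a solution exists.
Multiply both sides by the inverse of 5 mod 24:
  5^(-1) mod 24 = 5
  x ≡ 5 × 15 ≡ 75 ≡ 3 (mod 24)
Verification: 5 × 3 = 15 = 0 × 24 + 15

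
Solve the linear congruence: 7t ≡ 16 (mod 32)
16

Since gcd(7, 32) = 1 divides 16, a solution exists.
Multiply both sides by the inverse of 7 mod 32:
  7^(-1) mod 32 = 23
  x ≡ 23 × 16 ≡ 368 ≡ 16 (mod 32)
Verification: 7 × 16 = 112 = 3 × 32 + 16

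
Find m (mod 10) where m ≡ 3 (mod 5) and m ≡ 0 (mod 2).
M = 5 × 2 = 10. M₁ = 2, y₁ ≡ 3 (mod 5). M₂ = 5, y₂ ≡ 1 (mod 2). m = 3×2×3 + 0×5×1 ≡ 8 (mod 10)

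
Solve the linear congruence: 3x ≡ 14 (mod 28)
14

Since gcd(3, 28) = 1 divides 14, a solution exists.
Multiply both sides by the inverse of 3 mod 28:
  3^(-1) mod 28 = 19
  x ≡ 19 × 14 ≡ 266 ≡ 14 (mod 28)
Verification: 3 × 14 = 42 = 1 × 28 + 14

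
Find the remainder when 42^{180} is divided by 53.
By Fermat: 42^{52} ≡ 1 (mod 53). 180 = 3×52 + 24. So 42^{180} ≡ 42^{24} ≡ 46 (mod 53)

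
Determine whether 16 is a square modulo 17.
By Euler's criterion: 16^{8} ≡ 1 (mod 17). Since this equals 1, 16 is a QR.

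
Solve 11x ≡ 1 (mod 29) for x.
11^(-1) ≡ 8 (mod 29). Verification: 11 × 8 = 88 ≡ 1 (mod 29)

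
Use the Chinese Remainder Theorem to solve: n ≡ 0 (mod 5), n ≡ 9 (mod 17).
60

Using the Chinese Remainder Theorem:
M = product of moduli = 85
For equation 1: M_1 = 17, 17 ≡ 2 (mod 5), inverse of 17 mod 5 is 3 (check: 2 × 3 = 6 ≡ 1 (mod 5))
For equation 2: M_2 = 5, 5 ≡ 5 (mod 17), inverse of 5 mod 17 is 7 (check: 5 × 7 = 35 ≡ 1 (mod 17))
Combine: n ≡ Σ r_i×M_i×(M_i⁻¹ mod m_i) = 0×17×3 + 9×5×7 = 0 + 315 = 315
315 mod 85 = 60
n ≡ 60 (mod 85)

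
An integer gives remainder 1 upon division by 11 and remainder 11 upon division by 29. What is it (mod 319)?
M = 11 × 29 = 319. M₁ = 29, y₁ ≡ 8 (mod 11). M₂ = 11, y₂ ≡ 8 (mod 29). m = 1×29×8 + 11×11×8 ≡ 243 (mod 319). The smallest positive such number is 243.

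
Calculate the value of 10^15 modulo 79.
Using repeated squaring. 15 = 8 + 4 + 2 + 1 (binary 1111). Repeated squaring mod 79: 10^1 ≡ 10; 10^2 ≡ 10² = 100 ≡ 21; 10^4 ≡ 21² = 441 ≡ 46; 10^8 ≡ 46² = 2116 ≡ 62. Multiply: 10^15 = 10^8 × 10^4 × 10^2 × 10^1 ≡ 62 × 46 × 21 × 10 (mod 79): 62 × 46 = 2852 ≡ 8; 8 × 21 = 168 ≡ 10; 10 × 10 = 100 ≡ 21. So 10^15 ≡ 21 (mod 79).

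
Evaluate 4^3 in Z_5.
3 = 2 + 1 (binary 11). Repeated squaring mod 5: 4^1 ≡ 4; 4^2 ≡ 4² = 16 ≡ 1. Multiply: 4^3 = 4^2 × 4^1 ≡ 1 × 4 (mod 5): 1 × 4 = 4 ≡ 4. So 4^3 ≡ 4 (mod 5).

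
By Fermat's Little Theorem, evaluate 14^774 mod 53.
By Fermat: 14^{52} ≡ 1 (mod 53). 774 ≡ 46 (mod 52). So 14^{774} ≡ 14^{46} ≡ 7 (mod 53)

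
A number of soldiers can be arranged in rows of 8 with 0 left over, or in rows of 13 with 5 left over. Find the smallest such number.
M = 8 × 13 = 104. M₁ = 13, y₁ ≡ 5 (mod 8). M₂ = 8, y₂ ≡ 5 (mod 13). y = 0×13×5 + 5×8×5 ≡ 96 (mod 104). The smallest positive such number is 96.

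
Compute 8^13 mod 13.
Using Fermat: 8^{12} ≡ 1 (mod 13). 13 ≡ 1 (mod 12). So 8^{13} ≡ 8^{1} ≡ 8 (mod 13)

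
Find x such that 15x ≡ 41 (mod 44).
35

Since gcd(15, 44) = 1 divides 41, a solution exists.
Multiply both sides by the inverse of 15 mod 44:
  15^(-1) mod 44 = 3
  x ≡ 3 × 41 ≡ 123 ≡ 35 (mod 44)
Verification: 15 × 35 = 525 = 11 × 44 + 41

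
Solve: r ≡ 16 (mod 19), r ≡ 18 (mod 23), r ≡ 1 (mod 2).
M = 19 × 23 × 2 = 874. M₁ = 46, y₁ ≡ 12 (mod 19). M₂ = 38, y₂ ≡ 20 (mod 23). M₃ = 437, y₃ ≡ 1 (mod 2). r = 16×46×12 + 18×38×20 + 1×437×1 ≡ 225 (mod 874)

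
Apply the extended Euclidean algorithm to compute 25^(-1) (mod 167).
Extended GCD: 25(-20) + 167(3) = 1. So 25^(-1) ≡ 147 ≡ 147 (mod 167). Verify: 25 × 147 = 3675 ≡ 1 (mod 167)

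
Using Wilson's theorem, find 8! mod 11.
(10)! = (8)! × (9) × (10) ≡ -1 (mod 11). So (8)! ≡ -1 × [(10)(9)]^(-1) ≡ 5 (mod 11)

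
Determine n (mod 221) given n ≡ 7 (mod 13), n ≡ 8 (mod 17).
59

Using the Chinese Remainder Theorem:
M = product of moduli = 221
For equation 1: M_1 = 17, 17 ≡ 4 (mod 13), inverse of 17 mod 13 is 10 (check: 4 × 10 = 40 ≡ 1 (mod 13))
For equation 2: M_2 = 13, 13 ≡ 13 (mod 17), inverse of 13 mod 17 is 4 (check: 13 × 4 = 52 ≡ 1 (mod 17))
Combine: n ≡ Σ r_i×M_i×(M_i⁻¹ mod m_i) = 7×17×10 + 8×13×4 = 1190 + 416 = 1606
1606 mod 221 = 59
n ≡ 59 (mod 221)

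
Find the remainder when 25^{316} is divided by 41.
By Fermat: 25^{40} ≡ 1 (mod 41). 316 = 7×40 + 36. So 25^{316} ≡ 25^{36} ≡ 16 (mod 41)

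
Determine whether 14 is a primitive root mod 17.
p - 1 = 16 has prime divisors 2. Check 14^(16/q) mod 17 for each: 14^(16/2) = 14^8 ≡ 16 (mod 17). None of these is 1, so 14 has order 16 = φ(17), so it is a primitive root mod 17.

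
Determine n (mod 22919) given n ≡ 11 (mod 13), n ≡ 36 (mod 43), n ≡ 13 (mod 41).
12764

Using the Chinese Remainder Theorem:
M = product of moduli = 22919
For equation 1: M_1 = 1763, 1763 ≡ 8 (mod 13), inverse of 1763 mod 13 is 5 (check: 8 × 5 = 40 ≡ 1 (mod 13))
For equation 2: M_2 = 533, 533 ≡ 17 (mod 43), inverse of 533 mod 43 is 38 (check: 17 × 38 = 646 ≡ 1 (mod 43))
For equation 3: M_3 = 559, 559 ≡ 26 (mod 41), inverse of 559 mod 41 is 30 (check: 26 × 30 = 780 ≡ 1 (mod 41))
Combine: n ≡ Σ r_i×M_i×(M_i⁻¹ mod m_i) = 11×1763×5 + 36×533×38 + 13×559×30 = 96965 + 729144 + 218010 = 1044119
1044119 mod 22919 = 12764
n ≡ 12764 (mod 22919)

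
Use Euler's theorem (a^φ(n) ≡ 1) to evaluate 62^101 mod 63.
By Euler: 62^{36} ≡ 1 (mod 63) since gcd(62, 63) = 1. 101 = 2×36 + 29. So 62^{101} ≡ 62^{29} ≡ 62 (mod 63)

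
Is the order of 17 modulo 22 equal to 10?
Yes, ord_22(17) = 10.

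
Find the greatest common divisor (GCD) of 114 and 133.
19

Using the Euclidean algorithm:
114 = 0 × 133 + 114
133 = 1 × 114 + 19
114 = 6 × 19 + 0

GCD(114, 133) = 19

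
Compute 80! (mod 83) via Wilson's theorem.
(82)! = (80)! × (81) × (82) ≡ -1 (mod 83). So (80)! ≡ -1 × [(82)(81)]^(-1) ≡ 41 (mod 83)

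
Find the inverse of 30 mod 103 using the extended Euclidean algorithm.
Extended GCD: 30(-24) + 103(7) = 1. So 30^(-1) ≡ 79 ≡ 79 (mod 103). Verify: 30 × 79 = 2370 ≡ 1 (mod 103)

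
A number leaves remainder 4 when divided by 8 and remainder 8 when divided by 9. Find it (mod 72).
M = 8 × 9 = 72. M₁ = 9, y₁ ≡ 1 (mod 8). M₂ = 8, y₂ ≡ 8 (mod 9). k = 4×9×1 + 8×8×8 ≡ 44 (mod 72)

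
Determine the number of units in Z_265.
208

Prime factorization: 265 = 5 × 53
Using the formula φ(n) = n × Π(1 - 1/p) for each prime factor p:
φ(265) = 265 × (1 - 1/5) × (1 - 1/53)
φ(265) = 208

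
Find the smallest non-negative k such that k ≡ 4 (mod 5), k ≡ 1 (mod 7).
29

Using the Chinese Remainder Theorem:
M = product of moduli = 35
For equation 1: M_1 = 7, 7 ≡ 2 (mod 5), inverse of 7 mod 5 is 3 (check: 2 × 3 = 6 ≡ 1 (mod 5))
For equation 2: M_2 = 5, 5 ≡ 5 (mod 7), inverse of 5 mod 7 is 3 (check: 5 × 3 = 15 ≡ 1 (mod 7))
Combine: k ≡ Σ r_i×M_i×(M_i⁻¹ mod m_i) = 4×7×3 + 1×5×3 = 84 + 15 = 99
99 mod 35 = 29
k ≡ 29 (mod 35)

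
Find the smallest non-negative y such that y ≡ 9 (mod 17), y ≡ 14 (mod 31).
417

Using the Chinese Remainder Theorem:
M = product of moduli = 527
For equation 1: M_1 = 31, 31 ≡ 14 (mod 17), inverse of 31 mod 17 is 11 (check: 14 × 11 = 154 ≡ 1 (mod 17))
For equation 2: M_2 = 17, 17 ≡ 17 (mod 31), inverse of 17 mod 31 is 11 (check: 17 × 11 = 187 ≡ 1 (mod 31))
Combine: y ≡ Σ r_i×M_i×(M_i⁻¹ mod m_i) = 9×31×11 + 14×17×11 = 3069 + 2618 = 5687
5687 mod 527 = 417
y ≡ 417 (mod 527)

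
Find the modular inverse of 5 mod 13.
5^(-1) ≡ 8 (mod 13). Verification: 5 × 8 = 40 ≡ 1 (mod 13)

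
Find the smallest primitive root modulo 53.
2

A primitive root g modulo p has order p-1 = 52
Prime divisors of 52: [2, 13]
g is a primitive root iff g^(52/q) ≢ 1 (mod 53) for each prime divisor q
Testing small values:
  g = 2: 2^26 ≡ 52, 2^4 ≡ 16 (mod 53) → none is 1, primitive root!
The smallest primitive root is 2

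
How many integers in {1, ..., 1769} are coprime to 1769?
1680

Prime factorization: 1769 = 29 × 61
Using the formula φ(n) = n × Π(1 - 1/p) for each prime factor p:
φ(1769) = 1769 × (1 - 1/29) × (1 - 1/61)
φ(1769) = 1680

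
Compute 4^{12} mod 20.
16

Using successive squaring:
Binary expansion of 12: 1100
Powers of 4 mod 20 (each is the square of the previous):
  4^1 ≡ 4 (mod 20)
  4^2 ≡ 4² = 16 ≡ 16 (mod 20)
  4^4 ≡ 16² = 256 ≡ 16 (mod 20)
  4^8 ≡ 16² = 256 ≡ 16 (mod 20)
12 = 8 + 4, so 4^12 = 4^8 × 4^4 ≡ 16 × 16 (mod 20)
Multiplying step by step:
  16 × 16 = 256 ≡ 16 (mod 20)
Result: 4^12 ≡ 16 (mod 20)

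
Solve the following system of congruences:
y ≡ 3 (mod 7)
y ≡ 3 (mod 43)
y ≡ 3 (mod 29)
3

Using the Chinese Remainder Theorem:
M = product of moduli = 8729
For equation 1: M_1 = 1247, 1247 ≡ 1 (mod 7), inverse of 1247 mod 7 is 1 (check: 1 × 1 = 1 ≡ 1 (mod 7))
For equation 2: M_2 = 203, 203 ≡ 31 (mod 43), inverse of 203 mod 43 is 25 (check: 31 × 25 = 775 ≡ 1 (mod 43))
For equation 3: M_3 = 301, 301 ≡ 11 (mod 29), inverse of 301 mod 29 is 8 (check: 11 × 8 = 88 ≡ 1 (mod 29))
Combine: y ≡ Σ r_i×M_i×(M_i⁻¹ mod m_i) = 3×1247×1 + 3×203×25 + 3×301×8 = 3741 + 15225 + 7224 = 26190
26190 mod 8729 = 3
y ≡ 3 (mod 8729)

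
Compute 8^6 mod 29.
6 = 4 + 2 (binary 110). Repeated squaring mod 29: 8^1 ≡ 8; 8^2 ≡ 8² = 64 ≡ 6; 8^4 ≡ 6² = 36 ≡ 7. Multiply: 8^6 = 8^4 × 8^2 ≡ 7 × 6 (mod 29): 7 × 6 = 42 ≡ 13. So 8^6 ≡ 13 (mod 29).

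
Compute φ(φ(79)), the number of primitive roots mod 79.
Number of primitive roots mod 79 = φ(78) = 24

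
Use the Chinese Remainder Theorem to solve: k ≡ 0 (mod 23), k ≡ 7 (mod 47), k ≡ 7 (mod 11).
7245

Using the Chinese Remainder Theorem:
M = product of moduli = 11891
For equation 1: M_1 = 517, 517 ≡ 11 (mod 23), inverse of 517 mod 23 is 21 (check: 11 × 21 = 231 ≡ 1 (mod 23))
For equation 2: M_2 = 253, 253 ≡ 18 (mod 47), inverse of 253 mod 47 is 34 (check: 18 × 34 = 612 ≡ 1 (mod 47))
For equation 3: M_3 = 1081, 1081 ≡ 3 (mod 11), inverse of 1081 mod 11 is 4 (check: 3 × 4 = 12 ≡ 1 (mod 11))
Combine: k ≡ Σ r_i×M_i×(M_i⁻¹ mod m_i) = 0×517×21 + 7×253×34 + 7×1081×4 = 0 + 60214 + 30268 = 90482
90482 mod 11891 = 7245
k ≡ 7245 (mod 11891)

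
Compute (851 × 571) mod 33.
29

(851 × 571) = 485921
485921 mod 33 = 29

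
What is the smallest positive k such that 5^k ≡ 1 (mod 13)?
Powers of 5 mod 13: 5^1≡5, 5^2≡12, 5^3≡8, 5^4≡1. Order = 4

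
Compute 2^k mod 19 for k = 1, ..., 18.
g^1, g^2, ..., g^{18} mod 19: {2, 4, 8, 16, 13, 7, 14, 9, 18, 17, 15, 11, 3, 6, 12, 5, 10, 1}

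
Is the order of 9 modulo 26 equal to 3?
Yes, ord_26(9) = 3.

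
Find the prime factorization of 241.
241

Divide by primes starting from smallest:
241 ÷ 241 = 1

241 = 241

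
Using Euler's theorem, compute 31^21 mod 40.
By Euler: 31^{16} ≡ 1 (mod 40) since gcd(31, 40) = 1. 21 = 1×16 + 5. So 31^{21} ≡ 31^{5} ≡ 31 (mod 40)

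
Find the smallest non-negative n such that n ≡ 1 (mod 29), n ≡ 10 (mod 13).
88

Using the Chinese Remainder Theorem:
M = product of moduli = 377
For equation 1: M_1 = 13, 13 ≡ 13 (mod 29), inverse of 13 mod 29 is 9 (check: 13 × 9 = 117 ≡ 1 (mod 29))
For equation 2: M_2 = 29, 29 ≡ 3 (mod 13), inverse of 29 mod 13 is 9 (check: 3 × 9 = 27 ≡ 1 (mod 13))
Combine: n ≡ Σ r_i×M_i×(M_i⁻¹ mod m_i) = 1×13×9 + 10×29×9 = 117 + 2610 = 2727
2727 mod 377 = 88
n ≡ 88 (mod 377)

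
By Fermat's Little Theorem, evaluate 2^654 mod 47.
By Fermat: 2^{46} ≡ 1 (mod 47). 654 ≡ 10 (mod 46). So 2^{654} ≡ 2^{10} ≡ 37 (mod 47)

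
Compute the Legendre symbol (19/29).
(19/29) = 19^{14} mod 29 = -1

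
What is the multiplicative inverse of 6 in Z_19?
6^(-1) ≡ 16 (mod 19). Verification: 6 × 16 = 96 ≡ 1 (mod 19)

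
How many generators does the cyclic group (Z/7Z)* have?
2

The number of primitive roots modulo p is φ(p-1) = φ(6)
φ(6) = 2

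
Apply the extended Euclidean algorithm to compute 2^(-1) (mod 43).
Extended GCD: 2(-21) + 43(1) = 1. So 2^(-1) ≡ 22 ≡ 22 (mod 43). Verify: 2 × 22 = 44 ≡ 1 (mod 43)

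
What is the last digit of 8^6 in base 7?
8 ≡ 1 (mod 7). 6 = 4 + 2 (binary 110). Repeated squaring mod 7: 1^1 ≡ 1; 1^2 ≡ 1² = 1 ≡ 1; 1^4 ≡ 1² = 1 ≡ 1. Multiply: 8^6 ≡ 1^4 × 1^2 ≡ 1 × 1 (mod 7): 1 × 1 = 1 ≡ 1. So 8^6 ≡ 1 (mod 7).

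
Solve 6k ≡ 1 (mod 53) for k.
9

Using Extended Euclidean Algorithm:
gcd(6, 53) = 1
Bezout coefficients: 6 × 9 + 53 × -1 = 1
So 6 × 9 ≡ 1 (mod 53)
The inverse is 9 mod 53 = 9
Verification: 6 × 9 = 54 = 1 × 53 + 1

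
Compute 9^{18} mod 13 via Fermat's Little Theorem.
1

By Fermat's Little Theorem, a^(p-1) ≡ 1 (mod p) for prime p and gcd(a, p) = 1
Here p = 13, so 9^12 ≡ 1 (mod 13)
We can reduce the exponent: 18 mod 12 = 6
So 9^18 ≡ 9^6 (mod 13)
Computing: 9^6 mod 13 = 1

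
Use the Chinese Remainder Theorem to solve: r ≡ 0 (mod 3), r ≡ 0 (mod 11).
M = 3 × 11 = 33. M₁ = 11, y₁ ≡ 2 (mod 3). M₂ = 3, y₂ ≡ 4 (mod 11). r = 0×11×2 + 0×3×4 ≡ 0 (mod 33)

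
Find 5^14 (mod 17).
Using repeated squaring. 14 = 8 + 4 + 2 (binary 1110). Repeated squaring mod 17: 5^1 ≡ 5; 5^2 ≡ 5² = 25 ≡ 8; 5^4 ≡ 8² = 64 ≡ 13; 5^8 ≡ 13² = 169 ≡ 16. Multiply: 5^14 = 5^8 × 5^4 × 5^2 ≡ 16 × 13 × 8 (mod 17): 16 × 13 = 208 ≡ 4; 4 × 8 = 32 ≡ 15. So 5^14 ≡ 15 (mod 17).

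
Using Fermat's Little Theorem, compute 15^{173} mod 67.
59

By Fermat's Little Theorem, a^(p-1) ≡ 1 (mod p) for prime p and gcd(a, p) = 1
Here p = 67, so 15^66 ≡ 1 (mod 67)
We can reduce the exponent: 173 mod 66 = 41
So 15^173 ≡ 15^41 (mod 67)
Computing: 15^41 mod 67 = 59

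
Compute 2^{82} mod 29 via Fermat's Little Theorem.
22

By Fermat's Little Theorem, a^(p-1) ≡ 1 (mod p) for prime p and gcd(a, p) = 1
Here p = 29, so 2^28 ≡ 1 (mod 29)
We can reduce the exponent: 82 mod 28 = 26
So 2^82 ≡ 2^26 (mod 29)
Computing: 2^26 mod 29 = 22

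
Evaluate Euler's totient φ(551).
504

Prime factorization: 551 = 19 × 29
Using the formula φ(n) = n × Π(1 - 1/p) for each prime factor p:
φ(551) = 551 × (1 - 1/19) × (1 - 1/29)
φ(551) = 504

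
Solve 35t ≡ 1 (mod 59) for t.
27

Using Extended Euclidean Algorithm:
gcd(35, 59) = 1
Bezout coefficients: 35 × 27 + 59 × -16 = 1
So 35 × 27 ≡ 1 (mod 59)
The inverse is 27 mod 59 = 27
Verification: 35 × 27 = 945 = 16 × 59 + 1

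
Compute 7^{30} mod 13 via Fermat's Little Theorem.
12

By Fermat's Little Theorem, a^(p-1) ≡ 1 (mod p) for prime p and gcd(a, p) = 1
Here p = 13, so 7^12 ≡ 1 (mod 13)
We can reduce the exponent: 30 mod 12 = 6
So 7^30 ≡ 7^6 (mod 13)
Computing: 7^6 mod 13 = 12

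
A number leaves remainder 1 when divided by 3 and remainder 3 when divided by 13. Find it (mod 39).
M = 3 × 13 = 39. M₁ = 13, y₁ ≡ 1 (mod 3). M₂ = 3, y₂ ≡ 9 (mod 13). k = 1×13×1 + 3×3×9 ≡ 16 (mod 39)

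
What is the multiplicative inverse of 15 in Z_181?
15^(-1) ≡ 169 (mod 181). Verification: 15 × 169 = 2535 ≡ 1 (mod 181)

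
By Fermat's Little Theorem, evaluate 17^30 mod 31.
By Fermat's Little Theorem, 17^{30} ≡ 1 (mod 31) since 31 is prime and gcd(17, 31) = 1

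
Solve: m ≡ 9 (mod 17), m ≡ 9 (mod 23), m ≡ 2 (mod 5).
M = 17 × 23 × 5 = 1955. M₁ = 115, y₁ ≡ 4 (mod 17). M₂ = 85, y₂ ≡ 13 (mod 23). M₃ = 391, y₃ ≡ 1 (mod 5). m = 9×115×4 + 9×85×13 + 2×391×1 ≡ 1182 (mod 1955)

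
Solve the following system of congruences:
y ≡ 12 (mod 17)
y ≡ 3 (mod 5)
63

Using the Chinese Remainder Theorem:
M = product of moduli = 85
For equation 1: M_1 = 5, 5 ≡ 5 (mod 17), inverse of 5 mod 17 is 7 (check: 5 × 7 = 35 ≡ 1 (mod 17))
For equation 2: M_2 = 17, 17 ≡ 2 (mod 5), inverse of 17 mod 5 is 3 (check: 2 × 3 = 6 ≡ 1 (mod 5))
Combine: y ≡ Σ r_i×M_i×(M_i⁻¹ mod m_i) = 12×5×7 + 3×17×3 = 420 + 153 = 573
573 mod 85 = 63
y ≡ 63 (mod 85)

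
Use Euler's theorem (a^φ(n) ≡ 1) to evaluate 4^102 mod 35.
By Euler: 4^{24} ≡ 1 (mod 35) since gcd(4, 35) = 1. 102 = 4×24 + 6. So 4^{102} ≡ 4^{6} ≡ 1 (mod 35)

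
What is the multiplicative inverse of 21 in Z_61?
32

Using Extended Euclidean Algorithm:
gcd(21, 61) = 1
Bezout coefficients: 21 × -29 + 61 × 10 = 1
So 21 × -29 ≡ 1 (mod 61)
The inverse is -29 mod 61 = 32
Verification: 21 × 32 = 672 = 11 × 61 + 1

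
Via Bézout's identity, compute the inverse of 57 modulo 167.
Extended GCD: 57(-41) + 167(14) = 1. So 57^(-1) ≡ 126 ≡ 126 (mod 167). Verify: 57 × 126 = 7182 ≡ 1 (mod 167)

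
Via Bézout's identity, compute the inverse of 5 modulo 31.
Extended GCD: 5(-6) + 31(1) = 1. So 5^(-1) ≡ 25 ≡ 25 (mod 31). Verify: 5 × 25 = 125 ≡ 1 (mod 31)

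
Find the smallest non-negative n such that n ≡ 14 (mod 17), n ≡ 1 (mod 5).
31

Using the Chinese Remainder Theorem:
M = product of moduli = 85
For equation 1: M_1 = 5, 5 ≡ 5 (mod 17), inverse of 5 mod 17 is 7 (check: 5 × 7 = 35 ≡ 1 (mod 17))
For equation 2: M_2 = 17, 17 ≡ 2 (mod 5), inverse of 17 mod 5 is 3 (check: 2 × 3 = 6 ≡ 1 (mod 5))
Combine: n ≡ Σ r_i×M_i×(M_i⁻¹ mod m_i) = 14×5×7 + 1×17×3 = 490 + 51 = 541
541 mod 85 = 31
n ≡ 31 (mod 85)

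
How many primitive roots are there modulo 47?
22

The number of primitive roots modulo p is φ(p-1) = φ(46)
φ(46) = 22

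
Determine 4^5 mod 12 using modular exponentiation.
5 = 4 + 1 (binary 101). Repeated squaring mod 12: 4^1 ≡ 4; 4^2 ≡ 4² = 16 ≡ 4; 4^4 ≡ 4² = 16 ≡ 4. Multiply: 4^5 = 4^4 × 4^1 ≡ 4 × 4 (mod 12): 4 × 4 = 16 ≡ 4. So 4^5 ≡ 4 (mod 12).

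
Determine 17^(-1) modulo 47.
17^(-1) ≡ 36 (mod 47). Verification: 17 × 36 = 612 ≡ 1 (mod 47)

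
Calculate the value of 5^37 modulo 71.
Using repeated squaring. 37 = 32 + 4 + 1 (binary 100101). Repeated squaring mod 71: 5^1 ≡ 5; 5^2 ≡ 5² = 25 ≡ 25; 5^4 ≡ 25² = 625 ≡ 57; 5^8 ≡ 57² = 3249 ≡ 54; 5^16 ≡ 54² = 2916 ≡ 5; 5^32 ≡ 5² = 25 ≡ 25. Multiply: 5^37 = 5^32 × 5^4 × 5^1 ≡ 25 × 57 × 5 (mod 71): 25 × 57 = 1425 ≡ 5; 5 × 5 = 25 ≡ 25. So 5^37 ≡ 25 (mod 71).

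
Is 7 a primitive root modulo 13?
p - 1 = 12 has prime divisors 2, 3. Check 7^(12/q) mod 13 for each: 7^(12/2) = 7^6 ≡ 12, 7^(12/3) = 7^4 ≡ 9 (mod 13). None of these is 1, so 7 has order 12 = φ(13), so it is a primitive root mod 13.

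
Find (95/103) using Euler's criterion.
(95/103) = 95^{51} mod 103 = -1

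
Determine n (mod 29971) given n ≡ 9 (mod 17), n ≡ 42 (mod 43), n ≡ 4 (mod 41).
4514

Using the Chinese Remainder Theorem:
M = product of moduli = 29971
For equation 1: M_1 = 1763, 1763 ≡ 12 (mod 17), inverse of 1763 mod 17 is 10 (check: 12 × 10 = 120 ≡ 1 (mod 17))
For equation 2: M_2 = 697, 697 ≡ 9 (mod 43), inverse of 697 mod 43 is 24 (check: 9 × 24 = 216 ≡ 1 (mod 43))
For equation 3: M_3 = 731, 731 ≡ 34 (mod 41), inverse of 731 mod 41 is 35 (check: 34 × 35 = 1190 ≡ 1 (mod 41))
Combine: n ≡ Σ r_i×M_i×(M_i⁻¹ mod m_i) = 9×1763×10 + 42×697×24 + 4×731×35 = 158670 + 702576 + 102340 = 963586
963586 mod 29971 = 4514
n ≡ 4514 (mod 29971)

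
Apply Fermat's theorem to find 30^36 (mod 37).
By Fermat's Little Theorem, 30^{36} ≡ 1 (mod 37) since 37 is prime and gcd(30, 37) = 1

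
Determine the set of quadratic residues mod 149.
QRs mod 149: {1, 4, 5, 6, 7, 9, 16, 17, 19, 20, 22, 24, 25, 26, 28, 29, 30, 31, 33, 35, 36, 37, 39, 42, 45, 46, 47, 49, 53, 54, 61, 63, 64, 67, 68, 69, 73, 76, 80, 81, 82, 85, 86, 88, 95, 96, 100, 102, 103, 104, 107, 110, 112, 113, 114, 116, 118, 119, 120, 121, 123, 124, 125, 127, 129, 130, 132, 133, 140, 142, 143, 144, 145, 148}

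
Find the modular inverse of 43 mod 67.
43^(-1) ≡ 53 (mod 67). Verification: 43 × 53 = 2279 ≡ 1 (mod 67)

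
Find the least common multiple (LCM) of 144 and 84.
1008

First find GCD(144, 84) using the Euclidean algorithm:
144 = 1 × 84 + 60
84 = 1 × 60 + 24
60 = 2 × 24 + 12
24 = 2 × 12 + 0
GCD(144, 84) = 12

LCM formula: LCM(a, b) = (a × b) / GCD(a, b)
LCM(144, 84) = (144 × 84) / 12
LCM(144, 84) = 12096 / 12
LCM(144, 84) = 1008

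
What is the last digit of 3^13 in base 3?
Using repeated squaring. 3 ≡ 0 (mod 3). 13 = 8 + 4 + 1 (binary 1101). Repeated squaring mod 3: 0^1 ≡ 0; 0^2 ≡ 0² = 0 ≡ 0; 0^4 ≡ 0² = 0 ≡ 0; 0^8 ≡ 0² = 0 ≡ 0. Multiply: 3^13 ≡ 0^8 × 0^4 × 0^1 ≡ 0 × 0 × 0 (mod 3): 0 × 0 = 0 ≡ 0; 0 × 0 = 0 ≡ 0. So 3^13 ≡ 0 (mod 3).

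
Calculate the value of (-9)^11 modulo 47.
Using repeated squaring. (-9) ≡ 38 (mod 47). 11 = 8 + 2 + 1 (binary 1011). Repeated squaring mod 47: 38^1 ≡ 38; 38^2 ≡ 38² = 1444 ≡ 34; 38^4 ≡ 34² = 1156 ≡ 28; 38^8 ≡ 28² = 784 ≡ 32. Multiply: (-9)^11 ≡ 38^8 × 38^2 × 38^1 ≡ 32 × 34 × 38 (mod 47): 32 × 34 = 1088 ≡ 7; 7 × 38 = 266 ≡ 31. So (-9)^11 ≡ 31 (mod 47).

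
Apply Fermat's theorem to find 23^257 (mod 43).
By Fermat: 23^{42} ≡ 1 (mod 43). 257 = 6×42 + 5. So 23^{257} ≡ 23^{5} ≡ 17 (mod 43)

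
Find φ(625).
500

Prime factorization: 625 = 5^4
Using the formula φ(n) = n × Π(1 - 1/p) for each prime factor p:
φ(625) = 625 × (1 - 1/5)
φ(625) = 500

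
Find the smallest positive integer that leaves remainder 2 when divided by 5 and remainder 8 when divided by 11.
M = 5 × 11 = 55. M₁ = 11, y₁ ≡ 1 (mod 5). M₂ = 5, y₂ ≡ 9 (mod 11). y = 2×11×1 + 8×5×9 ≡ 52 (mod 55). The smallest positive such number is 52.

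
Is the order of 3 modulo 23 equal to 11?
Yes, ord_23(3) = 11.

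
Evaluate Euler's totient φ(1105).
768

Prime factorization: 1105 = 5 × 13 × 17
Using the formula φ(n) = n × Π(1 - 1/p) for each prime factor p:
φ(1105) = 1105 × (1 - 1/5) × (1 - 1/13) × (1 - 1/17)
φ(1105) = 768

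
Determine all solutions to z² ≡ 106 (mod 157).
The square roots of 106 mod 157 are 109 and 48. Verify: 109² = 11881 ≡ 106 (mod 157)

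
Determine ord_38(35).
Powers of 35 mod 38: 35^1≡35, 35^2≡9, 35^3≡11, 35^4≡5, 35^5≡23, 35^6≡7, 35^7≡17, 35^8≡25, 35^9≡1. Order = 9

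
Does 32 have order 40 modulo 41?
p - 1 = 40 has prime divisors 2, 5. Check 32^(40/q) mod 41 for each: 32^(40/2) = 32^20 ≡ 1, 32^(40/5) = 32^8 ≡ 1 (mod 41). Since 32^20 ≡ 1 (mod 41), the order of 32 divides 20 (in fact the order is 4) ≠ 40, so it is not a primitive root.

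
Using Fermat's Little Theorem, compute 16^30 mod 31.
By Fermat's Little Theorem, 16^{30} ≡ 1 (mod 31) since 31 is prime and gcd(16, 31) = 1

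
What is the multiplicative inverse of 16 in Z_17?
16^(-1) ≡ 16 (mod 17). Verification: 16 × 16 = 256 ≡ 1 (mod 17)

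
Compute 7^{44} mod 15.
1

Using successive squaring:
Binary expansion of 44: 101100
Powers of 7 mod 15 (each is the square of the previous):
  7^1 ≡ 7 (mod 15)
  7^2 ≡ 7² = 49 ≡ 4 (mod 15)
  7^4 ≡ 4² = 16 ≡ 1 (mod 15)
  7^8 ≡ 1² = 1 ≡ 1 (mod 15)
  7^16 ≡ 1² = 1 ≡ 1 (mod 15)
  7^32 ≡ 1² = 1 ≡ 1 (mod 15)
44 = 32 + 8 + 4, so 7^44 = 7^32 × 7^8 × 7^4 ≡ 1 × 1 × 1 (mod 15)
Multiplying step by step:
  1 × 1 = 1 ≡ 1 (mod 15)
  1 × 1 = 1 ≡ 1 (mod 15)
Result: 7^44 ≡ 1 (mod 15)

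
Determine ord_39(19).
Powers of 19 mod 39: 19^1≡19, 19^2≡10, 19^3≡34, 19^4≡22, 19^5≡28, 19^6≡25, 19^7≡7, 19^8≡16, 19^9≡31, 19^10≡4, 19^11≡37, 19^12≡1. Order = 12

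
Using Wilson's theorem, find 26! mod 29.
(28)! = (26)! × (27) × (28) ≡ -1 (mod 29). So (26)! ≡ -1 × [(28)(27)]^(-1) ≡ 14 (mod 29)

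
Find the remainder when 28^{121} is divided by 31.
By Fermat: 28^{30} ≡ 1 (mod 31). 121 = 4×30 + 1. So 28^{121} ≡ 28^{1} ≡ 28 (mod 31)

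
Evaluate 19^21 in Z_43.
Using repeated squaring. 21 = 16 + 4 + 1 (binary 10101). Repeated squaring mod 43: 19^1 ≡ 19; 19^2 ≡ 19² = 361 ≡ 17; 19^4 ≡ 17² = 289 ≡ 31; 19^8 ≡ 31² = 961 ≡ 15; 19^16 ≡ 15² = 225 ≡ 10. Multiply: 19^21 = 19^16 × 19^4 × 19^1 ≡ 10 × 31 × 19 (mod 43): 10 × 31 = 310 ≡ 9; 9 × 19 = 171 ≡ 42. So 19^21 ≡ 42 (mod 43).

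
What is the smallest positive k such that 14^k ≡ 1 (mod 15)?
Powers of 14 mod 15: 14^1≡14, 14^2≡1. Order = 2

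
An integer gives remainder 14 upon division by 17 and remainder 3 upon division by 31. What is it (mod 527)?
M = 17 × 31 = 527. M₁ = 31, y₁ ≡ 11 (mod 17). M₂ = 17, y₂ ≡ 11 (mod 31). t = 14×31×11 + 3×17×11 ≡ 65 (mod 527). The smallest positive such number is 65.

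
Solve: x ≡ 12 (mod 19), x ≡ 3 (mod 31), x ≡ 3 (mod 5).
M = 19 × 31 × 5 = 2945. M₁ = 155, y₁ ≡ 13 (mod 19). M₂ = 95, y₂ ≡ 16 (mod 31). M₃ = 589, y₃ ≡ 4 (mod 5). x = 12×155×13 + 3×95×16 + 3×589×4 ≡ 468 (mod 2945)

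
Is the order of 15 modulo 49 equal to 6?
No, the actual order is 7, not 6.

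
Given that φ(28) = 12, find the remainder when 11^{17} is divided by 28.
By Euler: 11^{12} ≡ 1 (mod 28) since gcd(11, 28) = 1. 17 = 1×12 + 5. So 11^{17} ≡ 11^{5} ≡ 23 (mod 28)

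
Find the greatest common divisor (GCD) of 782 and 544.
34

Using the Euclidean algorithm:
782 = 1 × 544 + 238
544 = 2 × 238 + 68
238 = 3 × 68 + 34
68 = 2 × 34 + 0

GCD(782, 544) = 34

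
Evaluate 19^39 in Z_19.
Using repeated squaring. 19 ≡ 0 (mod 19). 39 = 32 + 4 + 2 + 1 (binary 100111). Repeated squaring mod 19: 0^1 ≡ 0; 0^2 ≡ 0² = 0 ≡ 0; 0^4 ≡ 0² = 0 ≡ 0; 0^8 ≡ 0² = 0 ≡ 0; 0^16 ≡ 0² = 0 ≡ 0; 0^32 ≡ 0² = 0 ≡ 0. Multiply: 19^39 ≡ 0^32 × 0^4 × 0^2 × 0^1 ≡ 0 × 0 × 0 × 0 (mod 19): 0 × 0 = 0 ≡ 0; 0 × 0 = 0 ≡ 0; 0 × 0 = 0 ≡ 0. So 19^39 ≡ 0 (mod 19).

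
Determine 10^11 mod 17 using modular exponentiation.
Using repeated squaring. 11 = 8 + 2 + 1 (binary 1011). Repeated squaring mod 17: 10^1 ≡ 10; 10^2 ≡ 10² = 100 ≡ 15; 10^4 ≡ 15² = 225 ≡ 4; 10^8 ≡ 4² = 16 ≡ 16. Multiply: 10^11 = 10^8 × 10^2 × 10^1 ≡ 16 × 15 × 10 (mod 17): 16 × 15 = 240 ≡ 2; 2 × 10 = 20 ≡ 3. So 10^11 ≡ 3 (mod 17).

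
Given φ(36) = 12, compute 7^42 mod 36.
By Euler: 7^{12} ≡ 1 (mod 36) since gcd(7, 36) = 1. 42 = 3×12 + 6. So 7^{42} ≡ 7^{6} ≡ 1 (mod 36)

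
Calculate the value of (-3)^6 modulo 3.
(-3) ≡ 0 (mod 3). 6 = 4 + 2 (binary 110). Repeated squaring mod 3: 0^1 ≡ 0; 0^2 ≡ 0² = 0 ≡ 0; 0^4 ≡ 0² = 0 ≡ 0. Multiply: (-3)^6 ≡ 0^4 × 0^2 ≡ 0 × 0 (mod 3): 0 × 0 = 0 ≡ 0. So (-3)^6 ≡ 0 (mod 3).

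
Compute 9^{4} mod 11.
5

Using successive squaring:
Binary expansion of 4: 100
Powers of 9 mod 11 (each is the square of the previous):
  9^1 ≡ 9 (mod 11)
  9^2 ≡ 9² = 81 ≡ 4 (mod 11)
  9^4 ≡ 4² = 16 ≡ 5 (mod 11)
4 is a power of 2, so 9^4 is the last square: ≡ 5 (mod 11)
Result: 9^4 ≡ 5 (mod 11)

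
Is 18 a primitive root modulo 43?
Yes

To verify, check if 18^(42/q) ≢ 1 (mod 43) for each prime divisor q of 42
Divisors of 42 = 42: [1, 2, 3, 6, 7, 14, 21, 42]
  18^(42/2) = 18^21 ≡ 42 (mod 43)
  18^(42/3) = 18^14 ≡ 6 (mod 43)
  18^(42/7) = 18^6 ≡ 41 (mod 43)
Conclusion: 18 is a primitive root modulo 43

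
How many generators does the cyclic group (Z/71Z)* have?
24

The number of primitive roots modulo p is φ(p-1) = φ(70)
φ(70) = 24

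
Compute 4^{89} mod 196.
44

Using successive squaring:
Binary expansion of 89: 1011001
Powers of 4 mod 196 (each is the square of the previous):
  4^1 ≡ 4 (mod 196)
  4^2 ≡ 4² = 16 ≡ 16 (mod 196)
  4^4 ≡ 16² = 256 ≡ 60 (mod 196)
  4^8 ≡ 60² = 3600 ≡ 72 (mod 196)
  4^16 ≡ 72² = 5184 ≡ 88 (mod 196)
  4^32 ≡ 88² = 7744 ≡ 100 (mod 196)
  4^64 ≡ 100² = 10000 ≡ 4 (mod 196)
89 = 64 + 16 + 8 + 1, so 4^89 = 4^64 × 4^16 × 4^8 × 4^1 ≡ 4 × 88 × 72 × 4 (mod 196)
Multiplying step by step:
  4 × 88 = 352 ≡ 156 (mod 196)
  156 × 72 = 11232 ≡ 60 (mod 196)
  60 × 4 = 240 ≡ 44 (mod 196)
Result: 4^89 ≡ 44 (mod 196)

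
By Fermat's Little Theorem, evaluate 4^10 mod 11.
By Fermat's Little Theorem, 4^{10} ≡ 1 (mod 11) since 11 is prime and gcd(4, 11) = 1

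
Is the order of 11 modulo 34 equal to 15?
No, the actual order is 16, not 15.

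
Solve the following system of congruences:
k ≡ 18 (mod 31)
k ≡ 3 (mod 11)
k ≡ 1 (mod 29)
1103

Using the Chinese Remainder Theorem:
M = product of moduli = 9889
For equation 1: M_1 = 319, 319 ≡ 9 (mod 31), inverse of 319 mod 31 is 7 (check: 9 × 7 = 63 ≡ 1 (mod 31))
For equation 2: M_2 = 899, 899 ≡ 8 (mod 11), inverse of 899 mod 11 is 7 (check: 8 × 7 = 56 ≡ 1 (mod 11))
For equation 3: M_3 = 341, 341 ≡ 22 (mod 29), inverse of 341 mod 29 is 4 (check: 22 × 4 = 88 ≡ 1 (mod 29))
Combine: k ≡ Σ r_i×M_i×(M_i⁻¹ mod m_i) = 18×319×7 + 3×899×7 + 1×341×4 = 40194 + 18879 + 1364 = 60437
60437 mod 9889 = 1103
k ≡ 1103 (mod 9889)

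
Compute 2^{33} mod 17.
2

Using successive squaring:
Binary expansion of 33: 100001
Powers of 2 mod 17 (each is the square of the previous):
  2^1 ≡ 2 (mod 17)
  2^2 ≡ 2² = 4 ≡ 4 (mod 17)
  2^4 ≡ 4² = 16 ≡ 16 (mod 17)
  2^8 ≡ 16² = 256 ≡ 1 (mod 17)
  2^16 ≡ 1² = 1 ≡ 1 (mod 17)
  2^32 ≡ 1² = 1 ≡ 1 (mod 17)
33 = 32 + 1, so 2^33 = 2^32 × 2^1 ≡ 1 × 2 (mod 17)
Multiplying step by step:
  1 × 2 = 2 ≡ 2 (mod 17)
Result: 2^33 ≡ 2 (mod 17)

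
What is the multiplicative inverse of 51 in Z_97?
78

Using Extended Euclidean Algorithm:
gcd(51, 97) = 1
Bezout coefficients: 51 × -19 + 97 × 10 = 1
So 51 × -19 ≡ 1 (mod 97)
The inverse is -19 mod 97 = 78
Verification: 51 × 78 = 3978 = 41 × 97 + 1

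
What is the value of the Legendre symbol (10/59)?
(10/59) = 10^{29} mod 59 = -1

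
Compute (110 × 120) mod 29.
5

(110 × 120) = 13200
13200 mod 29 = 5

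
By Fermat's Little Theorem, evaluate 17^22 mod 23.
By Fermat's Little Theorem, 17^{22} ≡ 1 (mod 23) since 23 is prime and gcd(17, 23) = 1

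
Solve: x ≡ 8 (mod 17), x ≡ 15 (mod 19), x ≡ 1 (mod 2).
M = 17 × 19 × 2 = 646. M₁ = 38, y₁ ≡ 13 (mod 17). M₂ = 34, y₂ ≡ 14 (mod 19). M₃ = 323, y₃ ≡ 1 (mod 2). x = 8×38×13 + 15×34×14 + 1×323×1 ≡ 433 (mod 646)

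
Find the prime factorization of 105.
3 × 5 × 7

Divide by primes starting from smallest:
105 ÷ 3 = 35
35 ÷ 5 = 7
7 ÷ 7 = 1

105 = 3 × 5 × 7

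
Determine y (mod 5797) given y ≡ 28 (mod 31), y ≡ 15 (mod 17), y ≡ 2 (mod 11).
3500

Using the Chinese Remainder Theorem:
M = product of moduli = 5797
For equation 1: M_1 = 187, 187 ≡ 1 (mod 31), inverse of 187 mod 31 is 1 (check: 1 × 1 = 1 ≡ 1 (mod 31))
For equation 2: M_2 = 341, 341 ≡ 1 (mod 17), inverse of 341 mod 17 is 1 (check: 1 × 1 = 1 ≡ 1 (mod 17))
For equation 3: M_3 = 527, 527 ≡ 10 (mod 11), inverse of 527 mod 11 is 10 (check: 10 × 10 = 100 ≡ 1 (mod 11))
Combine: y ≡ Σ r_i×M_i×(M_i⁻¹ mod m_i) = 28×187×1 + 15×341×1 + 2×527×10 = 5236 + 5115 + 10540 = 20891
20891 mod 5797 = 3500
y ≡ 3500 (mod 5797)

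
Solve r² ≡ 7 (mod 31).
The square roots of 7 mod 31 are 10 and 21. Verify: 10² = 100 ≡ 7 (mod 31)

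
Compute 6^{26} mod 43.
36

Using successive squaring:
Binary expansion of 26: 11010
Powers of 6 mod 43 (each is the square of the previous):
  6^1 ≡ 6 (mod 43)
  6^2 ≡ 6² = 36 ≡ 36 (mod 43)
  6^4 ≡ 36² = 1296 ≡ 6 (mod 43)
  6^8 ≡ 6² = 36 ≡ 36 (mod 43)
  6^16 ≡ 36² = 1296 ≡ 6 (mod 43)
26 = 16 + 8 + 2, so 6^26 = 6^16 × 6^8 × 6^2 ≡ 6 × 36 × 36 (mod 43)
Multiplying step by step:
  6 × 36 = 216 ≡ 1 (mod 43)
  1 × 36 = 36 ≡ 36 (mod 43)
Result: 6^26 ≡ 36 (mod 43)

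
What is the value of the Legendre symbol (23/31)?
(23/31) = 23^{15} mod 31 = -1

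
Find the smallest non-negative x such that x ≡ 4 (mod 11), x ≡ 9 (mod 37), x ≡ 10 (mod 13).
3117

Using the Chinese Remainder Theorem:
M = product of moduli = 5291
For equation 1: M_1 = 481, 481 ≡ 8 (mod 11), inverse of 481 mod 11 is 7 (check: 8 × 7 = 56 ≡ 1 (mod 11))
For equation 2: M_2 = 143, 143 ≡ 32 (mod 37), inverse of 143 mod 37 is 22 (check: 32 × 22 = 704 ≡ 1 (mod 37))
For equation 3: M_3 = 407, 407 ≡ 4 (mod 13), inverse of 407 mod 13 is 10 (check: 4 × 10 = 40 ≡ 1 (mod 13))
Combine: x ≡ Σ r_i×M_i×(M_i⁻¹ mod m_i) = 4×481×7 + 9×143×22 + 10×407×10 = 13468 + 28314 + 40700 = 82482
82482 mod 5291 = 3117
x ≡ 3117 (mod 5291)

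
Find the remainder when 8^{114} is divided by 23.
By Fermat: 8^{22} ≡ 1 (mod 23). 114 = 5×22 + 4. So 8^{114} ≡ 8^{4} ≡ 2 (mod 23)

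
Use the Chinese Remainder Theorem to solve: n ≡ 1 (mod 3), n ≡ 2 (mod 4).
M = 3 × 4 = 12. M₁ = 4, y₁ ≡ 1 (mod 3). M₂ = 3, y₂ ≡ 3 (mod 4). n = 1×4×1 + 2×3×3 ≡ 10 (mod 12)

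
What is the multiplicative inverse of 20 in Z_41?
20^(-1) ≡ 39 (mod 41). Verification: 20 × 39 = 780 ≡ 1 (mod 41)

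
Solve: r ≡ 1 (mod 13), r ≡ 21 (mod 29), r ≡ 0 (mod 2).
M = 13 × 29 × 2 = 754. M₁ = 58, y₁ ≡ 11 (mod 13). M₂ = 26, y₂ ≡ 19 (mod 29). M₃ = 377, y₃ ≡ 1 (mod 2). r = 1×58×11 + 21×26×19 + 0×377×1 ≡ 456 (mod 754)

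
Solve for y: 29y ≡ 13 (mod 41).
16

Since gcd(29, 41) = 1 divides 13, a solution exists.
Multiply both sides by the inverse of 29 mod 41:
  29^(-1) mod 41 = 17
  x ≡ 17 × 13 ≡ 221 ≡ 16 (mod 41)
Verification: 29 × 16 = 464 = 11 × 41 + 13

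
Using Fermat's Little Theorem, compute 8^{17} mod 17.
8

By Fermat's Little Theorem, a^(p-1) ≡ 1 (mod p) for prime p and gcd(a, p) = 1
Here p = 17, so 8^16 ≡ 1 (mod 17)
We can reduce the exponent: 17 mod 16 = 1
So 8^17 ≡ 8^1 (mod 17)
Computing: 8^1 mod 17 = 8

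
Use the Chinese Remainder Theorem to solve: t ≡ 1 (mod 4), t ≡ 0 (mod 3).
M = 4 × 3 = 12. M₁ = 3, y₁ ≡ 3 (mod 4). M₂ = 4, y₂ ≡ 1 (mod 3). t = 1×3×3 + 0×4×1 ≡ 9 (mod 12)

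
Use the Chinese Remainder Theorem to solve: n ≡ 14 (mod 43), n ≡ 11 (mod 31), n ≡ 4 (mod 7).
5002

Using the Chinese Remainder Theorem:
M = product of moduli = 9331
For equation 1: M_1 = 217, 217 ≡ 2 (mod 43), inverse of 217 mod 43 is 22 (check: 2 × 22 = 44 ≡ 1 (mod 43))
For equation 2: M_2 = 301, 301 ≡ 22 (mod 31), inverse of 301 mod 31 is 24 (check: 22 × 24 = 528 ≡ 1 (mod 31))
For equation 3: M_3 = 1333, 1333 ≡ 3 (mod 7), inverse of 1333 mod 7 is 5 (check: 3 × 5 = 15 ≡ 1 (mod 7))
Combine: n ≡ Σ r_i×M_i×(M_i⁻¹ mod m_i) = 14×217×22 + 11×301×24 + 4×1333×5 = 66836 + 79464 + 26660 = 172960
172960 mod 9331 = 5002
n ≡ 5002 (mod 9331)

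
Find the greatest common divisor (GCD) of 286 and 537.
1

Using the Euclidean algorithm:
286 = 0 × 537 + 286
537 = 1 × 286 + 251
286 = 1 × 251 + 35
251 = 7 × 35 + 6
35 = 5 × 6 + 5
6 = 1 × 5 + 1
5 = 5 × 1 + 0

GCD(286, 537) = 1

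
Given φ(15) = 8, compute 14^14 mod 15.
By Euler: 14^{8} ≡ 1 (mod 15) since gcd(14, 15) = 1. 14 = 1×8 + 6. So 14^{14} ≡ 14^{6} ≡ 1 (mod 15)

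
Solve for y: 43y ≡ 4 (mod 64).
12

Since gcd(43, 64) = 1 divides 4, a solution exists.
Multiply both sides by the inverse of 43 mod 64:
  43^(-1) mod 64 = 3
  x ≡ 3 × 4 ≡ 12 ≡ 12 (mod 64)
Verification: 43 × 12 = 516 = 8 × 64 + 4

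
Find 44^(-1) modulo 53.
47

Using Extended Euclidean Algorithm:
gcd(44, 53) = 1
Bezout coefficients: 44 × -6 + 53 × 5 = 1
So 44 × -6 ≡ 1 (mod 53)
The inverse is -6 mod 53 = 47
Verification: 44 × 47 = 2068 = 39 × 53 + 1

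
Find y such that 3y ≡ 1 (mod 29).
3^(-1) ≡ 10 (mod 29). Verification: 3 × 10 = 30 ≡ 1 (mod 29)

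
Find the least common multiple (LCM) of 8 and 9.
72

First find GCD(8, 9) using the Euclidean algorithm:
8 = 0 × 9 + 8
9 = 1 × 8 + 1
8 = 8 × 1 + 0
GCD(8, 9) = 1

LCM formula: LCM(a, b) = (a × b) / GCD(a, b)
LCM(8, 9) = (8 × 9) / 1
LCM(8, 9) = 72 / 1
LCM(8, 9) = 72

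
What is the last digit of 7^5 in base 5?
7 ≡ 2 (mod 5). 5 = 4 + 1 (binary 101). Repeated squaring mod 5: 2^1 ≡ 2; 2^2 ≡ 2² = 4 ≡ 4; 2^4 ≡ 4² = 16 ≡ 1. Multiply: 7^5 ≡ 2^4 × 2^1 ≡ 1 × 2 (mod 5): 1 × 2 = 2 ≡ 2. So 7^5 ≡ 2 (mod 5).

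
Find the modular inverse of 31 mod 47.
31^(-1) ≡ 44 (mod 47). Verification: 31 × 44 = 1364 ≡ 1 (mod 47)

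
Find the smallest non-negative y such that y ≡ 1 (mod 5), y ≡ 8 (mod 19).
46

Using the Chinese Remainder Theorem:
M = product of moduli = 95
For equation 1: M_1 = 19, 19 ≡ 4 (mod 5), inverse of 19 mod 5 is 4 (check: 4 × 4 = 16 ≡ 1 (mod 5))
For equation 2: M_2 = 5, 5 ≡ 5 (mod 19), inverse of 5 mod 19 is 4 (check: 5 × 4 = 20 ≡ 1 (mod 19))
Combine: y ≡ Σ r_i×M_i×(M_i⁻¹ mod m_i) = 1×19×4 + 8×5×4 = 76 + 160 = 236
236 mod 95 = 46
y ≡ 46 (mod 95)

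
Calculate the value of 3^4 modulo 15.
4 = 4 (binary 100). Repeated squaring mod 15: 3^1 ≡ 3; 3^2 ≡ 3² = 9 ≡ 9; 3^4 ≡ 9² = 81 ≡ 6. So 3^4 ≡ 6 (mod 15).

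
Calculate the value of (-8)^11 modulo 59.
Using repeated squaring. (-8) ≡ 51 (mod 59). 11 = 8 + 2 + 1 (binary 1011). Repeated squaring mod 59: 51^1 ≡ 51; 51^2 ≡ 51² = 2601 ≡ 5; 51^4 ≡ 5² = 25 ≡ 25; 51^8 ≡ 25² = 625 ≡ 35. Multiply: (-8)^11 ≡ 51^8 × 51^2 × 51^1 ≡ 35 × 5 × 51 (mod 59): 35 × 5 = 175 ≡ 57; 57 × 51 = 2907 ≡ 16. So (-8)^11 ≡ 16 (mod 59).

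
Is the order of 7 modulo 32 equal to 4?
Yes, ord_32(7) = 4.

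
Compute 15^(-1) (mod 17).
15^(-1) ≡ 8 (mod 17). Verification: 15 × 8 = 120 ≡ 1 (mod 17)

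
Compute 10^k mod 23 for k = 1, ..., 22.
g^1, g^2, ..., g^{22} mod 23: {10, 8, 11, 18, 19, 6, 14, 2, 20, 16, 22, 13, 15, 12, 5, 4, 17, 9, 21, 3, 7, 1}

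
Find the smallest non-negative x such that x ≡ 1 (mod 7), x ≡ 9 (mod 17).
43

Using the Chinese Remainder Theorem:
M = product of moduli = 119
For equation 1: M_1 = 17, 17 ≡ 3 (mod 7), inverse of 17 mod 7 is 5 (check: 3 × 5 = 15 ≡ 1 (mod 7))
For equation 2: M_2 = 7, 7 ≡ 7 (mod 17), inverse of 7 mod 17 is 5 (check: 7 × 5 = 35 ≡ 1 (mod 17))
Combine: x ≡ Σ r_i×M_i×(M_i⁻¹ mod m_i) = 1×17×5 + 9×7×5 = 85 + 315 = 400
400 mod 119 = 43
x ≡ 43 (mod 119)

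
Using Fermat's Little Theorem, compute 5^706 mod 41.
By Fermat: 5^{40} ≡ 1 (mod 41). 706 ≡ 26 (mod 40). So 5^{706} ≡ 5^{26} ≡ 4 (mod 41)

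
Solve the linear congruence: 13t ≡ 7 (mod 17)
11

Since gcd(13, 17) = 1 divides 7, a solution exists.
Multiply both sides by the inverse of 13 mod 17:
  13^(-1) mod 17 = 4
  x ≡ 4 × 7 ≡ 28 ≡ 11 (mod 17)
Verification: 13 × 11 = 143 = 8 × 17 + 7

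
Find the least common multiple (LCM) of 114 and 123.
4674

First find GCD(114, 123) using the Euclidean algorithm:
114 = 0 × 123 + 114
123 = 1 × 114 + 9
114 = 12 × 9 + 6
9 = 1 × 6 + 3
6 = 2 × 3 + 0
GCD(114, 123) = 3

LCM formula: LCM(a, b) = (a × b) / GCD(a, b)
LCM(114, 123) = (114 × 123) / 3
LCM(114, 123) = 14022 / 3
LCM(114, 123) = 4674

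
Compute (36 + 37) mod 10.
3

(36 + 37) = 73
73 mod 10 = 3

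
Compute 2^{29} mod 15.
2

Using successive squaring:
Binary expansion of 29: 11101
Powers of 2 mod 15 (each is the square of the previous):
  2^1 ≡ 2 (mod 15)
  2^2 ≡ 2² = 4 ≡ 4 (mod 15)
  2^4 ≡ 4² = 16 ≡ 1 (mod 15)
  2^8 ≡ 1² = 1 ≡ 1 (mod 15)
  2^16 ≡ 1² = 1 ≡ 1 (mod 15)
29 = 16 + 8 + 4 + 1, so 2^29 = 2^16 × 2^8 × 2^4 × 2^1 ≡ 1 × 1 × 1 × 2 (mod 15)
Multiplying step by step:
  1 × 1 = 1 ≡ 1 (mod 15)
  1 × 1 = 1 ≡ 1 (mod 15)
  1 × 2 = 2 ≡ 2 (mod 15)
Result: 2^29 ≡ 2 (mod 15)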